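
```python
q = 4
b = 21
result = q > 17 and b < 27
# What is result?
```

Answer: False

Derivation:
Trace (tracking result):
q = 4  # -> q = 4
b = 21  # -> b = 21
result = q > 17 and b < 27  # -> result = False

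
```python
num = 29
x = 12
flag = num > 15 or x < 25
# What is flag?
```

Trace (tracking flag):
num = 29  # -> num = 29
x = 12  # -> x = 12
flag = num > 15 or x < 25  # -> flag = True

Answer: True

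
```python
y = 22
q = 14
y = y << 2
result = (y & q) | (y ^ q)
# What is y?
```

Trace (tracking y):
y = 22  # -> y = 22
q = 14  # -> q = 14
y = y << 2  # -> y = 88
result = y & q | y ^ q  # -> result = 94

Answer: 88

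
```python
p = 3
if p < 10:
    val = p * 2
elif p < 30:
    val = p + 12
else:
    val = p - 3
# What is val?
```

Answer: 6

Derivation:
Trace (tracking val):
p = 3  # -> p = 3
if p < 10:  # condition is True
    val = p * 2  # -> val = 6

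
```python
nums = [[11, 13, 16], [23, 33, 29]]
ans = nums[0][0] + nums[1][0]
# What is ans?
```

Trace (tracking ans):
nums = [[11, 13, 16], [23, 33, 29]]  # -> nums = [[11, 13, 16], [23, 33, 29]]
ans = nums[0][0] + nums[1][0]  # -> ans = 34

Answer: 34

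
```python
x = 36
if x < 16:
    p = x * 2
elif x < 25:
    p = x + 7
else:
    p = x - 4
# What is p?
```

Answer: 32

Derivation:
Trace (tracking p):
x = 36  # -> x = 36
if x < 16:  # condition is False
elif x < 25:  # condition is False
else:
    p = x - 4  # -> p = 32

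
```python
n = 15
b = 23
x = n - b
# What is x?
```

Answer: -8

Derivation:
Trace (tracking x):
n = 15  # -> n = 15
b = 23  # -> b = 23
x = n - b  # -> x = -8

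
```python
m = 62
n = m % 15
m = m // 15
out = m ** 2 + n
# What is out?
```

Trace (tracking out):
m = 62  # -> m = 62
n = m % 15  # -> n = 2
m = m // 15  # -> m = 4
out = m ** 2 + n  # -> out = 18

Answer: 18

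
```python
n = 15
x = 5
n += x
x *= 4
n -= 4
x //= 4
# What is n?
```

Trace (tracking n):
n = 15  # -> n = 15
x = 5  # -> x = 5
n += x  # -> n = 20
x *= 4  # -> x = 20
n -= 4  # -> n = 16
x //= 4  # -> x = 5

Answer: 16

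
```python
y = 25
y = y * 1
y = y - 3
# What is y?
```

Trace (tracking y):
y = 25  # -> y = 25
y = y * 1  # -> y = 25
y = y - 3  # -> y = 22

Answer: 22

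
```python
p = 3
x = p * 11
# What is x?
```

Answer: 33

Derivation:
Trace (tracking x):
p = 3  # -> p = 3
x = p * 11  # -> x = 33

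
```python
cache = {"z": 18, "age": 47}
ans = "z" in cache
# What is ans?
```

Trace (tracking ans):
cache = {'z': 18, 'age': 47}  # -> cache = {'z': 18, 'age': 47}
ans = 'z' in cache  # -> ans = True

Answer: True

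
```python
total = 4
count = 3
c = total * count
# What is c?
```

Trace (tracking c):
total = 4  # -> total = 4
count = 3  # -> count = 3
c = total * count  # -> c = 12

Answer: 12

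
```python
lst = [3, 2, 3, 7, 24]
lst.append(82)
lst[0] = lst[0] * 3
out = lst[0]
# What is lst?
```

Answer: [9, 2, 3, 7, 24, 82]

Derivation:
Trace (tracking lst):
lst = [3, 2, 3, 7, 24]  # -> lst = [3, 2, 3, 7, 24]
lst.append(82)  # -> lst = [3, 2, 3, 7, 24, 82]
lst[0] = lst[0] * 3  # -> lst = [9, 2, 3, 7, 24, 82]
out = lst[0]  # -> out = 9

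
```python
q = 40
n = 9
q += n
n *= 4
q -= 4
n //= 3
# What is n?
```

Answer: 12

Derivation:
Trace (tracking n):
q = 40  # -> q = 40
n = 9  # -> n = 9
q += n  # -> q = 49
n *= 4  # -> n = 36
q -= 4  # -> q = 45
n //= 3  # -> n = 12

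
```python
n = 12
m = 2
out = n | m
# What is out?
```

Answer: 14

Derivation:
Trace (tracking out):
n = 12  # -> n = 12
m = 2  # -> m = 2
out = n | m  # -> out = 14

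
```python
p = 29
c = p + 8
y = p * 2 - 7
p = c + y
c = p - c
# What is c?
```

Answer: 51

Derivation:
Trace (tracking c):
p = 29  # -> p = 29
c = p + 8  # -> c = 37
y = p * 2 - 7  # -> y = 51
p = c + y  # -> p = 88
c = p - c  # -> c = 51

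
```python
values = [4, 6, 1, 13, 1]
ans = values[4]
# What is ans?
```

Trace (tracking ans):
values = [4, 6, 1, 13, 1]  # -> values = [4, 6, 1, 13, 1]
ans = values[4]  # -> ans = 1

Answer: 1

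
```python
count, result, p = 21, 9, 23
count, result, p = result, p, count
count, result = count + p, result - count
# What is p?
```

Answer: 21

Derivation:
Trace (tracking p):
count, result, p = (21, 9, 23)  # -> count = 21, result = 9, p = 23
count, result, p = (result, p, count)  # -> count = 9, result = 23, p = 21
count, result = (count + p, result - count)  # -> count = 30, result = 14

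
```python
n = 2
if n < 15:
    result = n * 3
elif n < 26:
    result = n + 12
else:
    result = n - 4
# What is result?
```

Trace (tracking result):
n = 2  # -> n = 2
if n < 15:  # condition is True
    result = n * 3  # -> result = 6

Answer: 6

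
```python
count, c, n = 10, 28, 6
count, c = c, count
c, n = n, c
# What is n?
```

Trace (tracking n):
count, c, n = (10, 28, 6)  # -> count = 10, c = 28, n = 6
count, c = (c, count)  # -> count = 28, c = 10
c, n = (n, c)  # -> c = 6, n = 10

Answer: 10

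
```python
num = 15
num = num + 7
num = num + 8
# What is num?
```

Trace (tracking num):
num = 15  # -> num = 15
num = num + 7  # -> num = 22
num = num + 8  # -> num = 30

Answer: 30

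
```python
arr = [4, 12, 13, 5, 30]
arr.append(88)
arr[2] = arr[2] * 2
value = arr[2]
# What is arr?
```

Answer: [4, 12, 26, 5, 30, 88]

Derivation:
Trace (tracking arr):
arr = [4, 12, 13, 5, 30]  # -> arr = [4, 12, 13, 5, 30]
arr.append(88)  # -> arr = [4, 12, 13, 5, 30, 88]
arr[2] = arr[2] * 2  # -> arr = [4, 12, 26, 5, 30, 88]
value = arr[2]  # -> value = 26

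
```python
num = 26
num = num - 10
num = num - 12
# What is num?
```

Answer: 4

Derivation:
Trace (tracking num):
num = 26  # -> num = 26
num = num - 10  # -> num = 16
num = num - 12  # -> num = 4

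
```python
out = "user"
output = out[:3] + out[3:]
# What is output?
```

Answer: 'user'

Derivation:
Trace (tracking output):
out = 'user'  # -> out = 'user'
output = out[:3] + out[3:]  # -> output = 'user'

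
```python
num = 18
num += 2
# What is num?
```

Answer: 20

Derivation:
Trace (tracking num):
num = 18  # -> num = 18
num += 2  # -> num = 20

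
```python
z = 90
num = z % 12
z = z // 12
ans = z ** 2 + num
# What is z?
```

Answer: 7

Derivation:
Trace (tracking z):
z = 90  # -> z = 90
num = z % 12  # -> num = 6
z = z // 12  # -> z = 7
ans = z ** 2 + num  # -> ans = 55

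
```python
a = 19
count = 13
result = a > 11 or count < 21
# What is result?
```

Trace (tracking result):
a = 19  # -> a = 19
count = 13  # -> count = 13
result = a > 11 or count < 21  # -> result = True

Answer: True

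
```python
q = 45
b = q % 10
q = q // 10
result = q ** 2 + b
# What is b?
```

Trace (tracking b):
q = 45  # -> q = 45
b = q % 10  # -> b = 5
q = q // 10  # -> q = 4
result = q ** 2 + b  # -> result = 21

Answer: 5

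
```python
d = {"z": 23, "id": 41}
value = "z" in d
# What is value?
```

Trace (tracking value):
d = {'z': 23, 'id': 41}  # -> d = {'z': 23, 'id': 41}
value = 'z' in d  # -> value = True

Answer: True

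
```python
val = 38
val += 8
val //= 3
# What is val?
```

Answer: 15

Derivation:
Trace (tracking val):
val = 38  # -> val = 38
val += 8  # -> val = 46
val //= 3  # -> val = 15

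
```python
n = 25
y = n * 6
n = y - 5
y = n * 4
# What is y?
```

Answer: 580

Derivation:
Trace (tracking y):
n = 25  # -> n = 25
y = n * 6  # -> y = 150
n = y - 5  # -> n = 145
y = n * 4  # -> y = 580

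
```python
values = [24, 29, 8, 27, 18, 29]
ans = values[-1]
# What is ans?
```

Answer: 29

Derivation:
Trace (tracking ans):
values = [24, 29, 8, 27, 18, 29]  # -> values = [24, 29, 8, 27, 18, 29]
ans = values[-1]  # -> ans = 29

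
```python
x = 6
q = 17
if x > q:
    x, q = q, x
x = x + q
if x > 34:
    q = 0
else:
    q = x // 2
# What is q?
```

Answer: 11

Derivation:
Trace (tracking q):
x = 6  # -> x = 6
q = 17  # -> q = 17
if x > q:  # condition is False
x = x + q  # -> x = 23
if x > 34:  # condition is False
else:
    q = x // 2  # -> q = 11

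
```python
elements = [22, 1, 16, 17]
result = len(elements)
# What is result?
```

Answer: 4

Derivation:
Trace (tracking result):
elements = [22, 1, 16, 17]  # -> elements = [22, 1, 16, 17]
result = len(elements)  # -> result = 4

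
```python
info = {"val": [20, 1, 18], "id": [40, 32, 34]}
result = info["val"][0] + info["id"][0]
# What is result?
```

Answer: 60

Derivation:
Trace (tracking result):
info = {'val': [20, 1, 18], 'id': [40, 32, 34]}  # -> info = {'val': [20, 1, 18], 'id': [40, 32, 34]}
result = info['val'][0] + info['id'][0]  # -> result = 60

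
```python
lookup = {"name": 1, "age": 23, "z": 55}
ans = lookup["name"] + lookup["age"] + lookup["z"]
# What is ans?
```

Trace (tracking ans):
lookup = {'name': 1, 'age': 23, 'z': 55}  # -> lookup = {'name': 1, 'age': 23, 'z': 55}
ans = lookup['name'] + lookup['age'] + lookup['z']  # -> ans = 79

Answer: 79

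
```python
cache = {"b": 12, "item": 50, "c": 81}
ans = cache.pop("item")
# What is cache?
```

Trace (tracking cache):
cache = {'b': 12, 'item': 50, 'c': 81}  # -> cache = {'b': 12, 'item': 50, 'c': 81}
ans = cache.pop('item')  # -> ans = 50

Answer: {'b': 12, 'c': 81}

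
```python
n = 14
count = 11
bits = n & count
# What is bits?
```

Answer: 10

Derivation:
Trace (tracking bits):
n = 14  # -> n = 14
count = 11  # -> count = 11
bits = n & count  # -> bits = 10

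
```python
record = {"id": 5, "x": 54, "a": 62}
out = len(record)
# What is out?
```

Answer: 3

Derivation:
Trace (tracking out):
record = {'id': 5, 'x': 54, 'a': 62}  # -> record = {'id': 5, 'x': 54, 'a': 62}
out = len(record)  # -> out = 3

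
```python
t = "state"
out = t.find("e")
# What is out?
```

Answer: 4

Derivation:
Trace (tracking out):
t = 'state'  # -> t = 'state'
out = t.find('e')  # -> out = 4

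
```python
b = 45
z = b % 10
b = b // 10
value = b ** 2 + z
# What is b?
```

Answer: 4

Derivation:
Trace (tracking b):
b = 45  # -> b = 45
z = b % 10  # -> z = 5
b = b // 10  # -> b = 4
value = b ** 2 + z  # -> value = 21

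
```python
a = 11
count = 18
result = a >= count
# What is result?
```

Trace (tracking result):
a = 11  # -> a = 11
count = 18  # -> count = 18
result = a >= count  # -> result = False

Answer: False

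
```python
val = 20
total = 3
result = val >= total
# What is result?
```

Answer: True

Derivation:
Trace (tracking result):
val = 20  # -> val = 20
total = 3  # -> total = 3
result = val >= total  # -> result = True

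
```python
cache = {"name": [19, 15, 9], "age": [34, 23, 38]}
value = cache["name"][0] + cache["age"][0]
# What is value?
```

Trace (tracking value):
cache = {'name': [19, 15, 9], 'age': [34, 23, 38]}  # -> cache = {'name': [19, 15, 9], 'age': [34, 23, 38]}
value = cache['name'][0] + cache['age'][0]  # -> value = 53

Answer: 53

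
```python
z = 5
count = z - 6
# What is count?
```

Trace (tracking count):
z = 5  # -> z = 5
count = z - 6  # -> count = -1

Answer: -1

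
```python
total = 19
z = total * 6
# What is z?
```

Answer: 114

Derivation:
Trace (tracking z):
total = 19  # -> total = 19
z = total * 6  # -> z = 114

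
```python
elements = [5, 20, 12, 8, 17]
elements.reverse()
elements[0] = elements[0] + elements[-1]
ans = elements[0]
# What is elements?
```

Answer: [22, 8, 12, 20, 5]

Derivation:
Trace (tracking elements):
elements = [5, 20, 12, 8, 17]  # -> elements = [5, 20, 12, 8, 17]
elements.reverse()  # -> elements = [17, 8, 12, 20, 5]
elements[0] = elements[0] + elements[-1]  # -> elements = [22, 8, 12, 20, 5]
ans = elements[0]  # -> ans = 22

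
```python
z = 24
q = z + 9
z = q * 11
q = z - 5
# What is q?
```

Answer: 358

Derivation:
Trace (tracking q):
z = 24  # -> z = 24
q = z + 9  # -> q = 33
z = q * 11  # -> z = 363
q = z - 5  # -> q = 358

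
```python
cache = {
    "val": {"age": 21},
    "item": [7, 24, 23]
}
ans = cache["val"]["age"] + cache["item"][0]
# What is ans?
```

Trace (tracking ans):
cache = {'val': {'age': 21}, 'item': [7, 24, 23]}  # -> cache = {'val': {'age': 21}, 'item': [7, 24, 23]}
ans = cache['val']['age'] + cache['item'][0]  # -> ans = 28

Answer: 28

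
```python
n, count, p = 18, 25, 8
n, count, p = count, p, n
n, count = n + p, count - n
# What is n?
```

Trace (tracking n):
n, count, p = (18, 25, 8)  # -> n = 18, count = 25, p = 8
n, count, p = (count, p, n)  # -> n = 25, count = 8, p = 18
n, count = (n + p, count - n)  # -> n = 43, count = -17

Answer: 43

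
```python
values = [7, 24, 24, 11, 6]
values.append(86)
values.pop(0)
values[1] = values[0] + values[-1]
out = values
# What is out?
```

Trace (tracking out):
values = [7, 24, 24, 11, 6]  # -> values = [7, 24, 24, 11, 6]
values.append(86)  # -> values = [7, 24, 24, 11, 6, 86]
values.pop(0)  # -> values = [24, 24, 11, 6, 86]
values[1] = values[0] + values[-1]  # -> values = [24, 110, 11, 6, 86]
out = values  # -> out = [24, 110, 11, 6, 86]

Answer: [24, 110, 11, 6, 86]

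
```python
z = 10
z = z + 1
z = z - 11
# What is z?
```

Answer: 0

Derivation:
Trace (tracking z):
z = 10  # -> z = 10
z = z + 1  # -> z = 11
z = z - 11  # -> z = 0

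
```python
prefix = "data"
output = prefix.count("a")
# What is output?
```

Trace (tracking output):
prefix = 'data'  # -> prefix = 'data'
output = prefix.count('a')  # -> output = 2

Answer: 2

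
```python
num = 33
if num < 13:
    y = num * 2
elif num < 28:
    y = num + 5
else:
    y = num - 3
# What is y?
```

Trace (tracking y):
num = 33  # -> num = 33
if num < 13:  # condition is False
elif num < 28:  # condition is False
else:
    y = num - 3  # -> y = 30

Answer: 30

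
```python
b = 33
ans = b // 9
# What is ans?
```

Answer: 3

Derivation:
Trace (tracking ans):
b = 33  # -> b = 33
ans = b // 9  # -> ans = 3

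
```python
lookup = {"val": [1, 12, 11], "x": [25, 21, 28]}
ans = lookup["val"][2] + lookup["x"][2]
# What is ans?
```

Trace (tracking ans):
lookup = {'val': [1, 12, 11], 'x': [25, 21, 28]}  # -> lookup = {'val': [1, 12, 11], 'x': [25, 21, 28]}
ans = lookup['val'][2] + lookup['x'][2]  # -> ans = 39

Answer: 39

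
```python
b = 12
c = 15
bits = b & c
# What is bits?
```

Answer: 12

Derivation:
Trace (tracking bits):
b = 12  # -> b = 12
c = 15  # -> c = 15
bits = b & c  # -> bits = 12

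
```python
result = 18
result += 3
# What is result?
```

Answer: 21

Derivation:
Trace (tracking result):
result = 18  # -> result = 18
result += 3  # -> result = 21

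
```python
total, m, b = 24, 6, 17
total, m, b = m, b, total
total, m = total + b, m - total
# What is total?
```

Trace (tracking total):
total, m, b = (24, 6, 17)  # -> total = 24, m = 6, b = 17
total, m, b = (m, b, total)  # -> total = 6, m = 17, b = 24
total, m = (total + b, m - total)  # -> total = 30, m = 11

Answer: 30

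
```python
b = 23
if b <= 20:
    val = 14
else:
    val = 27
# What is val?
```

Answer: 27

Derivation:
Trace (tracking val):
b = 23  # -> b = 23
if b <= 20:  # condition is False
else:
    val = 27  # -> val = 27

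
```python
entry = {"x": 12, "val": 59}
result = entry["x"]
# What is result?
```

Answer: 12

Derivation:
Trace (tracking result):
entry = {'x': 12, 'val': 59}  # -> entry = {'x': 12, 'val': 59}
result = entry['x']  # -> result = 12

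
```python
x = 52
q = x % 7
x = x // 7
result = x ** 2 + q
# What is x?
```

Trace (tracking x):
x = 52  # -> x = 52
q = x % 7  # -> q = 3
x = x // 7  # -> x = 7
result = x ** 2 + q  # -> result = 52

Answer: 7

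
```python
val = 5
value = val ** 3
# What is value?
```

Answer: 125

Derivation:
Trace (tracking value):
val = 5  # -> val = 5
value = val ** 3  # -> value = 125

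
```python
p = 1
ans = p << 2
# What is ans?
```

Answer: 4

Derivation:
Trace (tracking ans):
p = 1  # -> p = 1
ans = p << 2  # -> ans = 4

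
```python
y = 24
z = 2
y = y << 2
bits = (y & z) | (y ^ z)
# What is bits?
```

Trace (tracking bits):
y = 24  # -> y = 24
z = 2  # -> z = 2
y = y << 2  # -> y = 96
bits = y & z | y ^ z  # -> bits = 98

Answer: 98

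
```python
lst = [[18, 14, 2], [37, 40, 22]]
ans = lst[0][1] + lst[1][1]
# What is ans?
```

Trace (tracking ans):
lst = [[18, 14, 2], [37, 40, 22]]  # -> lst = [[18, 14, 2], [37, 40, 22]]
ans = lst[0][1] + lst[1][1]  # -> ans = 54

Answer: 54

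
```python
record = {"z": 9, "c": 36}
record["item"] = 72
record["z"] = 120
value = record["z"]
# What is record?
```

Trace (tracking record):
record = {'z': 9, 'c': 36}  # -> record = {'z': 9, 'c': 36}
record['item'] = 72  # -> record = {'z': 9, 'c': 36, 'item': 72}
record['z'] = 120  # -> record = {'z': 120, 'c': 36, 'item': 72}
value = record['z']  # -> value = 120

Answer: {'z': 120, 'c': 36, 'item': 72}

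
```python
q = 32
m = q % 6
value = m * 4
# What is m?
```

Answer: 2

Derivation:
Trace (tracking m):
q = 32  # -> q = 32
m = q % 6  # -> m = 2
value = m * 4  # -> value = 8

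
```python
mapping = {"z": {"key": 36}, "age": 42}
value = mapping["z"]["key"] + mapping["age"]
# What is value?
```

Trace (tracking value):
mapping = {'z': {'key': 36}, 'age': 42}  # -> mapping = {'z': {'key': 36}, 'age': 42}
value = mapping['z']['key'] + mapping['age']  # -> value = 78

Answer: 78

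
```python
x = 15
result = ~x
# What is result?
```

Answer: -16

Derivation:
Trace (tracking result):
x = 15  # -> x = 15
result = ~x  # -> result = -16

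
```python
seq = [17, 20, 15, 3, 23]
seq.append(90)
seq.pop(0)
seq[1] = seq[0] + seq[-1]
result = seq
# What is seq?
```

Answer: [20, 110, 3, 23, 90]

Derivation:
Trace (tracking seq):
seq = [17, 20, 15, 3, 23]  # -> seq = [17, 20, 15, 3, 23]
seq.append(90)  # -> seq = [17, 20, 15, 3, 23, 90]
seq.pop(0)  # -> seq = [20, 15, 3, 23, 90]
seq[1] = seq[0] + seq[-1]  # -> seq = [20, 110, 3, 23, 90]
result = seq  # -> result = [20, 110, 3, 23, 90]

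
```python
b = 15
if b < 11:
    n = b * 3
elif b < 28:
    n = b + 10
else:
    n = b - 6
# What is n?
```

Answer: 25

Derivation:
Trace (tracking n):
b = 15  # -> b = 15
if b < 11:  # condition is False
elif b < 28:  # condition is True
    n = b + 10  # -> n = 25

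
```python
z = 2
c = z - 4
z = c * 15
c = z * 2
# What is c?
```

Answer: -60

Derivation:
Trace (tracking c):
z = 2  # -> z = 2
c = z - 4  # -> c = -2
z = c * 15  # -> z = -30
c = z * 2  # -> c = -60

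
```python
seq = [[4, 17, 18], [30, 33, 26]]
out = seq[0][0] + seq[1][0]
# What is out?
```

Trace (tracking out):
seq = [[4, 17, 18], [30, 33, 26]]  # -> seq = [[4, 17, 18], [30, 33, 26]]
out = seq[0][0] + seq[1][0]  # -> out = 34

Answer: 34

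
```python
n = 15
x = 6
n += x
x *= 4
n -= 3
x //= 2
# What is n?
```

Trace (tracking n):
n = 15  # -> n = 15
x = 6  # -> x = 6
n += x  # -> n = 21
x *= 4  # -> x = 24
n -= 3  # -> n = 18
x //= 2  # -> x = 12

Answer: 18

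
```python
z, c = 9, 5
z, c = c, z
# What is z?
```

Trace (tracking z):
z, c = (9, 5)  # -> z = 9, c = 5
z, c = (c, z)  # -> z = 5, c = 9

Answer: 5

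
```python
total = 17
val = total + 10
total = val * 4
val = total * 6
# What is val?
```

Answer: 648

Derivation:
Trace (tracking val):
total = 17  # -> total = 17
val = total + 10  # -> val = 27
total = val * 4  # -> total = 108
val = total * 6  # -> val = 648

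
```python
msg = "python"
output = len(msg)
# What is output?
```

Trace (tracking output):
msg = 'python'  # -> msg = 'python'
output = len(msg)  # -> output = 6

Answer: 6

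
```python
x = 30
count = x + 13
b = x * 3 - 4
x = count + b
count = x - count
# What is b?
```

Answer: 86

Derivation:
Trace (tracking b):
x = 30  # -> x = 30
count = x + 13  # -> count = 43
b = x * 3 - 4  # -> b = 86
x = count + b  # -> x = 129
count = x - count  # -> count = 86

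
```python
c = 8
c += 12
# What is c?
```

Answer: 20

Derivation:
Trace (tracking c):
c = 8  # -> c = 8
c += 12  # -> c = 20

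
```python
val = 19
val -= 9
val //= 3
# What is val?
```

Answer: 3

Derivation:
Trace (tracking val):
val = 19  # -> val = 19
val -= 9  # -> val = 10
val //= 3  # -> val = 3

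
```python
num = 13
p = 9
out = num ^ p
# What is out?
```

Trace (tracking out):
num = 13  # -> num = 13
p = 9  # -> p = 9
out = num ^ p  # -> out = 4

Answer: 4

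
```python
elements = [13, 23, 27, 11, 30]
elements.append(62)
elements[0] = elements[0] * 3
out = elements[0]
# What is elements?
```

Answer: [39, 23, 27, 11, 30, 62]

Derivation:
Trace (tracking elements):
elements = [13, 23, 27, 11, 30]  # -> elements = [13, 23, 27, 11, 30]
elements.append(62)  # -> elements = [13, 23, 27, 11, 30, 62]
elements[0] = elements[0] * 3  # -> elements = [39, 23, 27, 11, 30, 62]
out = elements[0]  # -> out = 39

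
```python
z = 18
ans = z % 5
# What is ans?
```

Answer: 3

Derivation:
Trace (tracking ans):
z = 18  # -> z = 18
ans = z % 5  # -> ans = 3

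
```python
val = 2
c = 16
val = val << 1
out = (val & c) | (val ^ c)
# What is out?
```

Answer: 20

Derivation:
Trace (tracking out):
val = 2  # -> val = 2
c = 16  # -> c = 16
val = val << 1  # -> val = 4
out = val & c | val ^ c  # -> out = 20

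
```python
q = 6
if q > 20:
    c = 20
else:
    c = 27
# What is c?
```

Trace (tracking c):
q = 6  # -> q = 6
if q > 20:  # condition is False
else:
    c = 27  # -> c = 27

Answer: 27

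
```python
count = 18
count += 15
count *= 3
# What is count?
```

Answer: 99

Derivation:
Trace (tracking count):
count = 18  # -> count = 18
count += 15  # -> count = 33
count *= 3  # -> count = 99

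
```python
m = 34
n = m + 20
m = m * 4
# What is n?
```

Trace (tracking n):
m = 34  # -> m = 34
n = m + 20  # -> n = 54
m = m * 4  # -> m = 136

Answer: 54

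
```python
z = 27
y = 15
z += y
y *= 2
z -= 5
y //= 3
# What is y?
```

Answer: 10

Derivation:
Trace (tracking y):
z = 27  # -> z = 27
y = 15  # -> y = 15
z += y  # -> z = 42
y *= 2  # -> y = 30
z -= 5  # -> z = 37
y //= 3  # -> y = 10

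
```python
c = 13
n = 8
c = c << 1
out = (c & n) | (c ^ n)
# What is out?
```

Trace (tracking out):
c = 13  # -> c = 13
n = 8  # -> n = 8
c = c << 1  # -> c = 26
out = c & n | c ^ n  # -> out = 26

Answer: 26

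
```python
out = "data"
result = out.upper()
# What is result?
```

Answer: 'DATA'

Derivation:
Trace (tracking result):
out = 'data'  # -> out = 'data'
result = out.upper()  # -> result = 'DATA'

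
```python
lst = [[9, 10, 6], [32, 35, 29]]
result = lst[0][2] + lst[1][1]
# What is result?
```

Trace (tracking result):
lst = [[9, 10, 6], [32, 35, 29]]  # -> lst = [[9, 10, 6], [32, 35, 29]]
result = lst[0][2] + lst[1][1]  # -> result = 41

Answer: 41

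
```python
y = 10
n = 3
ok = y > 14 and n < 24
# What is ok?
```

Answer: False

Derivation:
Trace (tracking ok):
y = 10  # -> y = 10
n = 3  # -> n = 3
ok = y > 14 and n < 24  # -> ok = False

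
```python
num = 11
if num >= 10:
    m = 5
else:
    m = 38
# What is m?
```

Answer: 5

Derivation:
Trace (tracking m):
num = 11  # -> num = 11
if num >= 10:  # condition is True
    m = 5  # -> m = 5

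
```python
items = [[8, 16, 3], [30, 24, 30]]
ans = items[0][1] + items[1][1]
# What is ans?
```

Answer: 40

Derivation:
Trace (tracking ans):
items = [[8, 16, 3], [30, 24, 30]]  # -> items = [[8, 16, 3], [30, 24, 30]]
ans = items[0][1] + items[1][1]  # -> ans = 40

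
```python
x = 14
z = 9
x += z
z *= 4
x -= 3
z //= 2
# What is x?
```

Answer: 20

Derivation:
Trace (tracking x):
x = 14  # -> x = 14
z = 9  # -> z = 9
x += z  # -> x = 23
z *= 4  # -> z = 36
x -= 3  # -> x = 20
z //= 2  # -> z = 18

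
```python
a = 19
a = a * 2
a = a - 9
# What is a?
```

Trace (tracking a):
a = 19  # -> a = 19
a = a * 2  # -> a = 38
a = a - 9  # -> a = 29

Answer: 29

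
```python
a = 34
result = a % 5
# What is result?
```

Trace (tracking result):
a = 34  # -> a = 34
result = a % 5  # -> result = 4

Answer: 4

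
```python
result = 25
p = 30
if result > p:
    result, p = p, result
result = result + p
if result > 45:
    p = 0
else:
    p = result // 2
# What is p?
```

Answer: 0

Derivation:
Trace (tracking p):
result = 25  # -> result = 25
p = 30  # -> p = 30
if result > p:  # condition is False
result = result + p  # -> result = 55
if result > 45:  # condition is True
    p = 0  # -> p = 0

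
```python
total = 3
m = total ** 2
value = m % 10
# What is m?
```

Answer: 9

Derivation:
Trace (tracking m):
total = 3  # -> total = 3
m = total ** 2  # -> m = 9
value = m % 10  # -> value = 9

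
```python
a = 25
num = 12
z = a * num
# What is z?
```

Trace (tracking z):
a = 25  # -> a = 25
num = 12  # -> num = 12
z = a * num  # -> z = 300

Answer: 300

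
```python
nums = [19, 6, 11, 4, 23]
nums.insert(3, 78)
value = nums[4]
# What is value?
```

Answer: 4

Derivation:
Trace (tracking value):
nums = [19, 6, 11, 4, 23]  # -> nums = [19, 6, 11, 4, 23]
nums.insert(3, 78)  # -> nums = [19, 6, 11, 78, 4, 23]
value = nums[4]  # -> value = 4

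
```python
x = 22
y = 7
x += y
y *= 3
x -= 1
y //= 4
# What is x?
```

Answer: 28

Derivation:
Trace (tracking x):
x = 22  # -> x = 22
y = 7  # -> y = 7
x += y  # -> x = 29
y *= 3  # -> y = 21
x -= 1  # -> x = 28
y //= 4  # -> y = 5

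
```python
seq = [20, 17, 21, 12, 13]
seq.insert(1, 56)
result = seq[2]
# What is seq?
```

Answer: [20, 56, 17, 21, 12, 13]

Derivation:
Trace (tracking seq):
seq = [20, 17, 21, 12, 13]  # -> seq = [20, 17, 21, 12, 13]
seq.insert(1, 56)  # -> seq = [20, 56, 17, 21, 12, 13]
result = seq[2]  # -> result = 17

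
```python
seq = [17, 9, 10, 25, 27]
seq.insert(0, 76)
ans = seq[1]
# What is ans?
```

Answer: 17

Derivation:
Trace (tracking ans):
seq = [17, 9, 10, 25, 27]  # -> seq = [17, 9, 10, 25, 27]
seq.insert(0, 76)  # -> seq = [76, 17, 9, 10, 25, 27]
ans = seq[1]  # -> ans = 17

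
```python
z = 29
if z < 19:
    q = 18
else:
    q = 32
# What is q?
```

Answer: 32

Derivation:
Trace (tracking q):
z = 29  # -> z = 29
if z < 19:  # condition is False
else:
    q = 32  # -> q = 32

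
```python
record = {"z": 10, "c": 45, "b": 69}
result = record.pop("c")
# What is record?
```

Answer: {'z': 10, 'b': 69}

Derivation:
Trace (tracking record):
record = {'z': 10, 'c': 45, 'b': 69}  # -> record = {'z': 10, 'c': 45, 'b': 69}
result = record.pop('c')  # -> result = 45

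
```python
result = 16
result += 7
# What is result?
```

Answer: 23

Derivation:
Trace (tracking result):
result = 16  # -> result = 16
result += 7  # -> result = 23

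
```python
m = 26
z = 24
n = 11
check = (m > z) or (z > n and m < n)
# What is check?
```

Answer: True

Derivation:
Trace (tracking check):
m = 26  # -> m = 26
z = 24  # -> z = 24
n = 11  # -> n = 11
check = m > z or (z > n and m < n)  # -> check = True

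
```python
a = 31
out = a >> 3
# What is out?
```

Answer: 3

Derivation:
Trace (tracking out):
a = 31  # -> a = 31
out = a >> 3  # -> out = 3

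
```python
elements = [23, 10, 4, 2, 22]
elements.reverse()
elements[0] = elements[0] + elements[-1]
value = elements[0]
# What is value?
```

Trace (tracking value):
elements = [23, 10, 4, 2, 22]  # -> elements = [23, 10, 4, 2, 22]
elements.reverse()  # -> elements = [22, 2, 4, 10, 23]
elements[0] = elements[0] + elements[-1]  # -> elements = [45, 2, 4, 10, 23]
value = elements[0]  # -> value = 45

Answer: 45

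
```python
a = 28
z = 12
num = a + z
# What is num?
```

Trace (tracking num):
a = 28  # -> a = 28
z = 12  # -> z = 12
num = a + z  # -> num = 40

Answer: 40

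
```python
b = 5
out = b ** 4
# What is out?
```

Trace (tracking out):
b = 5  # -> b = 5
out = b ** 4  # -> out = 625

Answer: 625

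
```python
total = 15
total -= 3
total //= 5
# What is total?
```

Answer: 2

Derivation:
Trace (tracking total):
total = 15  # -> total = 15
total -= 3  # -> total = 12
total //= 5  # -> total = 2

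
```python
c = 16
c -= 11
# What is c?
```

Trace (tracking c):
c = 16  # -> c = 16
c -= 11  # -> c = 5

Answer: 5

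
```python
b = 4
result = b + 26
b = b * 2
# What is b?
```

Answer: 8

Derivation:
Trace (tracking b):
b = 4  # -> b = 4
result = b + 26  # -> result = 30
b = b * 2  # -> b = 8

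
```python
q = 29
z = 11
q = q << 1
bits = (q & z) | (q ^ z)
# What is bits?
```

Answer: 59

Derivation:
Trace (tracking bits):
q = 29  # -> q = 29
z = 11  # -> z = 11
q = q << 1  # -> q = 58
bits = q & z | q ^ z  # -> bits = 59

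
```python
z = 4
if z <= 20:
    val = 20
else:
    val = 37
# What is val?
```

Answer: 20

Derivation:
Trace (tracking val):
z = 4  # -> z = 4
if z <= 20:  # condition is True
    val = 20  # -> val = 20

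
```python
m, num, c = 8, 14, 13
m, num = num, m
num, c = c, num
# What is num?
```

Trace (tracking num):
m, num, c = (8, 14, 13)  # -> m = 8, num = 14, c = 13
m, num = (num, m)  # -> m = 14, num = 8
num, c = (c, num)  # -> num = 13, c = 8

Answer: 13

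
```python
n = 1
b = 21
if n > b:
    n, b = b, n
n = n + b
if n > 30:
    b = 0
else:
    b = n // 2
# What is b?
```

Answer: 11

Derivation:
Trace (tracking b):
n = 1  # -> n = 1
b = 21  # -> b = 21
if n > b:  # condition is False
n = n + b  # -> n = 22
if n > 30:  # condition is False
else:
    b = n // 2  # -> b = 11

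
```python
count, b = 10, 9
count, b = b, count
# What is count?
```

Answer: 9

Derivation:
Trace (tracking count):
count, b = (10, 9)  # -> count = 10, b = 9
count, b = (b, count)  # -> count = 9, b = 10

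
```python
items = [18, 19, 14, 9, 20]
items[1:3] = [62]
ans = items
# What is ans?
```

Answer: [18, 62, 9, 20]

Derivation:
Trace (tracking ans):
items = [18, 19, 14, 9, 20]  # -> items = [18, 19, 14, 9, 20]
items[1:3] = [62]  # -> items = [18, 62, 9, 20]
ans = items  # -> ans = [18, 62, 9, 20]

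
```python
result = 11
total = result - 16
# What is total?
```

Answer: -5

Derivation:
Trace (tracking total):
result = 11  # -> result = 11
total = result - 16  # -> total = -5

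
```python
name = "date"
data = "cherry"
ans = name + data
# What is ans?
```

Trace (tracking ans):
name = 'date'  # -> name = 'date'
data = 'cherry'  # -> data = 'cherry'
ans = name + data  # -> ans = 'datecherry'

Answer: 'datecherry'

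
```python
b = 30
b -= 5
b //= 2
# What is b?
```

Trace (tracking b):
b = 30  # -> b = 30
b -= 5  # -> b = 25
b //= 2  # -> b = 12

Answer: 12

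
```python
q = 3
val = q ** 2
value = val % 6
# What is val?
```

Trace (tracking val):
q = 3  # -> q = 3
val = q ** 2  # -> val = 9
value = val % 6  # -> value = 3

Answer: 9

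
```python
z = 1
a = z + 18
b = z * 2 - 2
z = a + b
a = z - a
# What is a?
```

Trace (tracking a):
z = 1  # -> z = 1
a = z + 18  # -> a = 19
b = z * 2 - 2  # -> b = 0
z = a + b  # -> z = 19
a = z - a  # -> a = 0

Answer: 0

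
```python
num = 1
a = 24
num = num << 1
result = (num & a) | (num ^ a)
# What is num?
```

Trace (tracking num):
num = 1  # -> num = 1
a = 24  # -> a = 24
num = num << 1  # -> num = 2
result = num & a | num ^ a  # -> result = 26

Answer: 2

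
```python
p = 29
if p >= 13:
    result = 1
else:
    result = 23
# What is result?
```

Answer: 1

Derivation:
Trace (tracking result):
p = 29  # -> p = 29
if p >= 13:  # condition is True
    result = 1  # -> result = 1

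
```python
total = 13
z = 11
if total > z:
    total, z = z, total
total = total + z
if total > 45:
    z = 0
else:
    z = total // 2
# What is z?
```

Answer: 12

Derivation:
Trace (tracking z):
total = 13  # -> total = 13
z = 11  # -> z = 11
if total > z:  # condition is True
    total, z = (z, total)  # -> total = 11, z = 13
total = total + z  # -> total = 24
if total > 45:  # condition is False
else:
    z = total // 2  # -> z = 12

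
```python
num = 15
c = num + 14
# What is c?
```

Answer: 29

Derivation:
Trace (tracking c):
num = 15  # -> num = 15
c = num + 14  # -> c = 29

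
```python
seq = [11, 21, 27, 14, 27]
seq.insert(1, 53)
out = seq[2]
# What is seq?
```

Answer: [11, 53, 21, 27, 14, 27]

Derivation:
Trace (tracking seq):
seq = [11, 21, 27, 14, 27]  # -> seq = [11, 21, 27, 14, 27]
seq.insert(1, 53)  # -> seq = [11, 53, 21, 27, 14, 27]
out = seq[2]  # -> out = 21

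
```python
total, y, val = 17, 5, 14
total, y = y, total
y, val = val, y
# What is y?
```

Answer: 14

Derivation:
Trace (tracking y):
total, y, val = (17, 5, 14)  # -> total = 17, y = 5, val = 14
total, y = (y, total)  # -> total = 5, y = 17
y, val = (val, y)  # -> y = 14, val = 17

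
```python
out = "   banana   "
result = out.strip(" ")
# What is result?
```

Trace (tracking result):
out = '   banana   '  # -> out = '   banana   '
result = out.strip(' ')  # -> result = 'banana'

Answer: 'banana'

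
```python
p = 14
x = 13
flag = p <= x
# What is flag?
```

Answer: False

Derivation:
Trace (tracking flag):
p = 14  # -> p = 14
x = 13  # -> x = 13
flag = p <= x  # -> flag = False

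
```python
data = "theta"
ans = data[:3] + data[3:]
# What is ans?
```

Trace (tracking ans):
data = 'theta'  # -> data = 'theta'
ans = data[:3] + data[3:]  # -> ans = 'theta'

Answer: 'theta'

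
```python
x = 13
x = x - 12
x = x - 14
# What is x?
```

Answer: -13

Derivation:
Trace (tracking x):
x = 13  # -> x = 13
x = x - 12  # -> x = 1
x = x - 14  # -> x = -13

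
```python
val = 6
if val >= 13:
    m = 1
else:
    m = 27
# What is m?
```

Answer: 27

Derivation:
Trace (tracking m):
val = 6  # -> val = 6
if val >= 13:  # condition is False
else:
    m = 27  # -> m = 27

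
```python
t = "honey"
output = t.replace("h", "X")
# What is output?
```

Trace (tracking output):
t = 'honey'  # -> t = 'honey'
output = t.replace('h', 'X')  # -> output = 'Xoney'

Answer: 'Xoney'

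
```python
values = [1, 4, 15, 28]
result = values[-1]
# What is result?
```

Trace (tracking result):
values = [1, 4, 15, 28]  # -> values = [1, 4, 15, 28]
result = values[-1]  # -> result = 28

Answer: 28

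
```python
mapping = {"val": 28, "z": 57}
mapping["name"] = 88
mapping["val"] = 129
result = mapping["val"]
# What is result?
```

Trace (tracking result):
mapping = {'val': 28, 'z': 57}  # -> mapping = {'val': 28, 'z': 57}
mapping['name'] = 88  # -> mapping = {'val': 28, 'z': 57, 'name': 88}
mapping['val'] = 129  # -> mapping = {'val': 129, 'z': 57, 'name': 88}
result = mapping['val']  # -> result = 129

Answer: 129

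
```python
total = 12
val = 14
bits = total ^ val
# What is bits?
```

Answer: 2

Derivation:
Trace (tracking bits):
total = 12  # -> total = 12
val = 14  # -> val = 14
bits = total ^ val  # -> bits = 2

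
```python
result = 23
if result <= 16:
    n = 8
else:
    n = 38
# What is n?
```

Answer: 38

Derivation:
Trace (tracking n):
result = 23  # -> result = 23
if result <= 16:  # condition is False
else:
    n = 38  # -> n = 38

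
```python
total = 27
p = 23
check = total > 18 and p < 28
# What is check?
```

Trace (tracking check):
total = 27  # -> total = 27
p = 23  # -> p = 23
check = total > 18 and p < 28  # -> check = True

Answer: True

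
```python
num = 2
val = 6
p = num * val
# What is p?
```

Trace (tracking p):
num = 2  # -> num = 2
val = 6  # -> val = 6
p = num * val  # -> p = 12

Answer: 12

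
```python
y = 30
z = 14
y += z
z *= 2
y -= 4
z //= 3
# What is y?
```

Answer: 40

Derivation:
Trace (tracking y):
y = 30  # -> y = 30
z = 14  # -> z = 14
y += z  # -> y = 44
z *= 2  # -> z = 28
y -= 4  # -> y = 40
z //= 3  # -> z = 9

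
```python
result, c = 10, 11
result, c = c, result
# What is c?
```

Trace (tracking c):
result, c = (10, 11)  # -> result = 10, c = 11
result, c = (c, result)  # -> result = 11, c = 10

Answer: 10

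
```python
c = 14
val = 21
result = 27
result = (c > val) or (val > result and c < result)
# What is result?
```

Trace (tracking result):
c = 14  # -> c = 14
val = 21  # -> val = 21
result = 27  # -> result = 27
result = c > val or (val > result and c < result)  # -> result = False

Answer: False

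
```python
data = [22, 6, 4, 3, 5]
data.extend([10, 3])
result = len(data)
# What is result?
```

Answer: 7

Derivation:
Trace (tracking result):
data = [22, 6, 4, 3, 5]  # -> data = [22, 6, 4, 3, 5]
data.extend([10, 3])  # -> data = [22, 6, 4, 3, 5, 10, 3]
result = len(data)  # -> result = 7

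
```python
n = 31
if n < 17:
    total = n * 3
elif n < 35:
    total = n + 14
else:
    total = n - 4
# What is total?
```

Trace (tracking total):
n = 31  # -> n = 31
if n < 17:  # condition is False
elif n < 35:  # condition is True
    total = n + 14  # -> total = 45

Answer: 45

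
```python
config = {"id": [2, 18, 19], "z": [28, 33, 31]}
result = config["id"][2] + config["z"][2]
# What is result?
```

Trace (tracking result):
config = {'id': [2, 18, 19], 'z': [28, 33, 31]}  # -> config = {'id': [2, 18, 19], 'z': [28, 33, 31]}
result = config['id'][2] + config['z'][2]  # -> result = 50

Answer: 50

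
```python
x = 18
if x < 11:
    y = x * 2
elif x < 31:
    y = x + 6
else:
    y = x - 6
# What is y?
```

Answer: 24

Derivation:
Trace (tracking y):
x = 18  # -> x = 18
if x < 11:  # condition is False
elif x < 31:  # condition is True
    y = x + 6  # -> y = 24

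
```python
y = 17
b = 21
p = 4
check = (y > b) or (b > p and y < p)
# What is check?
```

Trace (tracking check):
y = 17  # -> y = 17
b = 21  # -> b = 21
p = 4  # -> p = 4
check = y > b or (b > p and y < p)  # -> check = False

Answer: False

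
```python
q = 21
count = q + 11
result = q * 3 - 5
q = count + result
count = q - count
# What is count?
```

Trace (tracking count):
q = 21  # -> q = 21
count = q + 11  # -> count = 32
result = q * 3 - 5  # -> result = 58
q = count + result  # -> q = 90
count = q - count  # -> count = 58

Answer: 58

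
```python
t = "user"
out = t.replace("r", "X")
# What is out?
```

Trace (tracking out):
t = 'user'  # -> t = 'user'
out = t.replace('r', 'X')  # -> out = 'useX'

Answer: 'useX'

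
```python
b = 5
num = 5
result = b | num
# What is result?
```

Answer: 5

Derivation:
Trace (tracking result):
b = 5  # -> b = 5
num = 5  # -> num = 5
result = b | num  # -> result = 5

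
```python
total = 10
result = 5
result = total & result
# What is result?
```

Answer: 0

Derivation:
Trace (tracking result):
total = 10  # -> total = 10
result = 5  # -> result = 5
result = total & result  # -> result = 0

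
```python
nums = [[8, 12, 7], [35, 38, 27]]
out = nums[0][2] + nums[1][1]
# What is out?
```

Answer: 45

Derivation:
Trace (tracking out):
nums = [[8, 12, 7], [35, 38, 27]]  # -> nums = [[8, 12, 7], [35, 38, 27]]
out = nums[0][2] + nums[1][1]  # -> out = 45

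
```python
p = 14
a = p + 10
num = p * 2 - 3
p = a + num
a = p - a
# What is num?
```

Trace (tracking num):
p = 14  # -> p = 14
a = p + 10  # -> a = 24
num = p * 2 - 3  # -> num = 25
p = a + num  # -> p = 49
a = p - a  # -> a = 25

Answer: 25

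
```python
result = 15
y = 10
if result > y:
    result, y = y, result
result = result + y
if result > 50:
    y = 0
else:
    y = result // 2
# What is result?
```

Trace (tracking result):
result = 15  # -> result = 15
y = 10  # -> y = 10
if result > y:  # condition is True
    result, y = (y, result)  # -> result = 10, y = 15
result = result + y  # -> result = 25
if result > 50:  # condition is False
else:
    y = result // 2  # -> y = 12

Answer: 25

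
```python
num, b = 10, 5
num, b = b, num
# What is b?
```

Answer: 10

Derivation:
Trace (tracking b):
num, b = (10, 5)  # -> num = 10, b = 5
num, b = (b, num)  # -> num = 5, b = 10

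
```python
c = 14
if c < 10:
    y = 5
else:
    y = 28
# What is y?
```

Answer: 28

Derivation:
Trace (tracking y):
c = 14  # -> c = 14
if c < 10:  # condition is False
else:
    y = 28  # -> y = 28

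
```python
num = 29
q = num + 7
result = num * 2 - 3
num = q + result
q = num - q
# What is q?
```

Answer: 55

Derivation:
Trace (tracking q):
num = 29  # -> num = 29
q = num + 7  # -> q = 36
result = num * 2 - 3  # -> result = 55
num = q + result  # -> num = 91
q = num - q  # -> q = 55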